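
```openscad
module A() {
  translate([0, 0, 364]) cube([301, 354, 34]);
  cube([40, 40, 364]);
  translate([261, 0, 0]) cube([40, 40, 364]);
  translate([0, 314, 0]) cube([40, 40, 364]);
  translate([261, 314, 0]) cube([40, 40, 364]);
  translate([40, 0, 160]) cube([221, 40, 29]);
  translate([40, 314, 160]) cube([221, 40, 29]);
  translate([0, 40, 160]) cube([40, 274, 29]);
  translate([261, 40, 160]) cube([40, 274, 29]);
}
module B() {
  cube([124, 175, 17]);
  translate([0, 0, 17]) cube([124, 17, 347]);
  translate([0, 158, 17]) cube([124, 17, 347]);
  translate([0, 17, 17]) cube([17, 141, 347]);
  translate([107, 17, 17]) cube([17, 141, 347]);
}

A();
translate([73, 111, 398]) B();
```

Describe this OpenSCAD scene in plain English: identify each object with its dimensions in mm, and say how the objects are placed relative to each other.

A is a simple wooden stool: a rectangular seat 301 mm (x) by 354 mm (y), 34 mm thick, top face at z = 398 mm, on four square legs, each 40×40 mm in cross-section. The legs rest on z = 0, each flush with a corner of the seat. Four stretchers, 40 mm wide and 29 mm tall, connect adjacent legs with their undersides at z = 160 mm, each running between the inner faces of the legs it joins and aligned with the legs' outer faces on the other axis.

B is an open-topped rectangular box: outside dimensions 124×175×364 mm, with a uniform wall and base thickness of 17 mm. The base is a full 124×175 slab on the floor; four walls sit on top of the base. The front and back walls (the −y and +y sides) span the full width; the two side walls fit between them.

The open box is on top of the stool.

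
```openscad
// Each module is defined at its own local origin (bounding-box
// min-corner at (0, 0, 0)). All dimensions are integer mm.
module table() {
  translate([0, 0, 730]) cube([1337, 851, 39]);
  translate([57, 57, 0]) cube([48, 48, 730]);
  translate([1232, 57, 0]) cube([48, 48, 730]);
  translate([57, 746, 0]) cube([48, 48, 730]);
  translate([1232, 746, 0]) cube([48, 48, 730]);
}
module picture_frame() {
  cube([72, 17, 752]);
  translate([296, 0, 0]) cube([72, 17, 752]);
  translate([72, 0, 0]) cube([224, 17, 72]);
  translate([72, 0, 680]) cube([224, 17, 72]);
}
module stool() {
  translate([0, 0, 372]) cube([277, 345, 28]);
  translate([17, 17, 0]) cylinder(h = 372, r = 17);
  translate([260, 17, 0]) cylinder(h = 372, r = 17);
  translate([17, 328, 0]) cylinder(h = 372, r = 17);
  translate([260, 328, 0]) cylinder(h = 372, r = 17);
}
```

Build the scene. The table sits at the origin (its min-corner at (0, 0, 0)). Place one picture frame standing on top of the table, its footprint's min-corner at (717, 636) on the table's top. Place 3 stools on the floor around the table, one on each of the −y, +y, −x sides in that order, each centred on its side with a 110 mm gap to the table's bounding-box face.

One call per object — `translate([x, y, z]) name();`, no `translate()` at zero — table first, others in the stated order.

table();
translate([717, 636, 769]) picture_frame();
translate([530, -455, 0]) stool();
translate([530, 961, 0]) stool();
translate([-387, 253, 0]) stool();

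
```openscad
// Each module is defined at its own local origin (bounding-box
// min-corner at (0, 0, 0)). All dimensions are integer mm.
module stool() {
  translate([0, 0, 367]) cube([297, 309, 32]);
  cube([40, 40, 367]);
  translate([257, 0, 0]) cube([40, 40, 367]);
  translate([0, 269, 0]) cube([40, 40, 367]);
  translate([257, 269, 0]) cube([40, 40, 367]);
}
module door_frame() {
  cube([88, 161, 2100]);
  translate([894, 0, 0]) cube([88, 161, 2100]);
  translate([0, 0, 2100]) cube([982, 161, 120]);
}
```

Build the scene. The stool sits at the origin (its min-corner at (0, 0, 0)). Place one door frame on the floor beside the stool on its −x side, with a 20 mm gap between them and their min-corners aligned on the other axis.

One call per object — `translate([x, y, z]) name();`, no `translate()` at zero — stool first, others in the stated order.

stool();
translate([-1002, 0, 0]) door_frame();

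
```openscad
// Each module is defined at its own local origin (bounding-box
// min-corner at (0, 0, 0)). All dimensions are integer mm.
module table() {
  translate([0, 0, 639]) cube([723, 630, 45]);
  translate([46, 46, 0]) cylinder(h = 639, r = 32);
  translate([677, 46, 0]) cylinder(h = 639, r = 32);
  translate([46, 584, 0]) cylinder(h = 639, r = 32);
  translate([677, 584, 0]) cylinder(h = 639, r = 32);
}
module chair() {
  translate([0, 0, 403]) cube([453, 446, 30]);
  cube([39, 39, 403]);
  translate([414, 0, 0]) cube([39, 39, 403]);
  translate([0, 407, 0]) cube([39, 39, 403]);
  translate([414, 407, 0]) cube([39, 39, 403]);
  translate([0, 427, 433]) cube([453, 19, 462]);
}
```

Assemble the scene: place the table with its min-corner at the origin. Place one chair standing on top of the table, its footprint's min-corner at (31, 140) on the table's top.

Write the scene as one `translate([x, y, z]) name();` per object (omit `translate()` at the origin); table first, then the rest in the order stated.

table();
translate([31, 140, 684]) chair();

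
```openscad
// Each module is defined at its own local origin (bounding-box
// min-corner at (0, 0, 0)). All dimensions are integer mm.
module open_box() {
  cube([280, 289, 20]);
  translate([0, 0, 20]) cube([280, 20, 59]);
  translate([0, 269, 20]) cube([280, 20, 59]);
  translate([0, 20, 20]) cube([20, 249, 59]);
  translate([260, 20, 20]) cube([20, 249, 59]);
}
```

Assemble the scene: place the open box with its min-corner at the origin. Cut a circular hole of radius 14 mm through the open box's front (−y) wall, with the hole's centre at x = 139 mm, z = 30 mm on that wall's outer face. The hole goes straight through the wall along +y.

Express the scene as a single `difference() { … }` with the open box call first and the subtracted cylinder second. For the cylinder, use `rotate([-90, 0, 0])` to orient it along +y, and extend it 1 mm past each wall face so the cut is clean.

difference() {
  open_box();
  translate([139, -1, 30]) rotate([-90, 0, 0]) cylinder(h = 22, r = 14);
}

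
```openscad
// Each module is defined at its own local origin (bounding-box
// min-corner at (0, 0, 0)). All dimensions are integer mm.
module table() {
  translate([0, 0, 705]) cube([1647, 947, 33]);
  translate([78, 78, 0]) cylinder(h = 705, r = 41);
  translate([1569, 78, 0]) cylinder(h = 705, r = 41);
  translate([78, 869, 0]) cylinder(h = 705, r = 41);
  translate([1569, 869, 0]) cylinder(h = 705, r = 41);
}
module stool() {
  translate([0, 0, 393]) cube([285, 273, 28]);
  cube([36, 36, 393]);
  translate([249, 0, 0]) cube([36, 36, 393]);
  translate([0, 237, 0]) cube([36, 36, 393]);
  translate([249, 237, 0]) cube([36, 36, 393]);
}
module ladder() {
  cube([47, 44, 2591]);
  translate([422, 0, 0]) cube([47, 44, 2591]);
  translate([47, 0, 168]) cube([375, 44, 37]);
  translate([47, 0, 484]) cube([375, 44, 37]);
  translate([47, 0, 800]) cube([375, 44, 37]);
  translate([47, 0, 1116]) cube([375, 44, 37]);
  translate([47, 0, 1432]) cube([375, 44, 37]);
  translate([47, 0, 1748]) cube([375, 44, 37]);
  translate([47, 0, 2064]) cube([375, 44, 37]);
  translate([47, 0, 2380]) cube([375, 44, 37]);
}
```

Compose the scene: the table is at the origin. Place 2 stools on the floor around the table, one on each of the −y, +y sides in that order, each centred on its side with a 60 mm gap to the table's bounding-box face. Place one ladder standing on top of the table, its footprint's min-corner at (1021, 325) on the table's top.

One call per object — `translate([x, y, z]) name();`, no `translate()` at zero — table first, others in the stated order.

table();
translate([681, -333, 0]) stool();
translate([681, 1007, 0]) stool();
translate([1021, 325, 738]) ladder();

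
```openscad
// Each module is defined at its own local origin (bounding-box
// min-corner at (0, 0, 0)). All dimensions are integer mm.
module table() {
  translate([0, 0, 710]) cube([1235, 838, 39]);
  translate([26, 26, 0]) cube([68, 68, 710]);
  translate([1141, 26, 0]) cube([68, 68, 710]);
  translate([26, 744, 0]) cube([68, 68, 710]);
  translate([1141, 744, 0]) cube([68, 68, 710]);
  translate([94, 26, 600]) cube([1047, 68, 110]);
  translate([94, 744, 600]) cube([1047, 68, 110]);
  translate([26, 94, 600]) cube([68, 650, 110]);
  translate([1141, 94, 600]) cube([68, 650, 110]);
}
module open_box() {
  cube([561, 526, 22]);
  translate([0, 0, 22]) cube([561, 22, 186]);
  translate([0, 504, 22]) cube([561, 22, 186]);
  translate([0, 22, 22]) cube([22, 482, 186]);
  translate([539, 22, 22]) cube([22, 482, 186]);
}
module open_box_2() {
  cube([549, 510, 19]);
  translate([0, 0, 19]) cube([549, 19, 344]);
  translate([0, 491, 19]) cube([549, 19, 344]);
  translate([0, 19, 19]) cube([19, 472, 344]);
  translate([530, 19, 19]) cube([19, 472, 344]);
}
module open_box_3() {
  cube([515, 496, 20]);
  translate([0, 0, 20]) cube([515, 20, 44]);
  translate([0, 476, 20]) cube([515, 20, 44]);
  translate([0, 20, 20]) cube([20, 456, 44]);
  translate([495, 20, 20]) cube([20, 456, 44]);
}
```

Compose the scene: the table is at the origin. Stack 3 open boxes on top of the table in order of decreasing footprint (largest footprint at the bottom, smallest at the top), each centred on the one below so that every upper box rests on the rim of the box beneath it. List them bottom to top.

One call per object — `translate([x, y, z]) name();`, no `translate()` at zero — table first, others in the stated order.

table();
translate([337, 156, 749]) open_box();
translate([343, 164, 957]) open_box_2();
translate([360, 171, 1320]) open_box_3();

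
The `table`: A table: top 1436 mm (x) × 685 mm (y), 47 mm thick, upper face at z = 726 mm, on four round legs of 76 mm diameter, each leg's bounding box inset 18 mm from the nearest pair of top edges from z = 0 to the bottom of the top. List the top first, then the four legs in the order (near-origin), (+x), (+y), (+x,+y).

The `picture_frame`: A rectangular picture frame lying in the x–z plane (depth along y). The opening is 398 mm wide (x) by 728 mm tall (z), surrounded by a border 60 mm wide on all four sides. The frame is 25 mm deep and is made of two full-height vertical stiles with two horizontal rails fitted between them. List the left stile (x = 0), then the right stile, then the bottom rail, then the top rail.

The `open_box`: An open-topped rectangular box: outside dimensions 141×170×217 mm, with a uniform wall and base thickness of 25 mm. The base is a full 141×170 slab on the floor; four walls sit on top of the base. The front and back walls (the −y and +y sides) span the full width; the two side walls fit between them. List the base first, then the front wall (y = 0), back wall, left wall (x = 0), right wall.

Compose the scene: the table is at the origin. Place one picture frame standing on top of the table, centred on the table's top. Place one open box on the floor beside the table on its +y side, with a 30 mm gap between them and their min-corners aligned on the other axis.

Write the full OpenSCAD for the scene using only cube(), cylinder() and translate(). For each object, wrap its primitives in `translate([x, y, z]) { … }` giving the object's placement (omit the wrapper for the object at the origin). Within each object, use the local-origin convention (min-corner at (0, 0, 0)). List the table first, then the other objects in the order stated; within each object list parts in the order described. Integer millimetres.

translate([0, 0, 679]) cube([1436, 685, 47]);
translate([56, 56, 0]) cylinder(h = 679, r = 38);
translate([1380, 56, 0]) cylinder(h = 679, r = 38);
translate([56, 629, 0]) cylinder(h = 679, r = 38);
translate([1380, 629, 0]) cylinder(h = 679, r = 38);
translate([459, 330, 726]) {
  cube([60, 25, 848]);
  translate([458, 0, 0]) cube([60, 25, 848]);
  translate([60, 0, 0]) cube([398, 25, 60]);
  translate([60, 0, 788]) cube([398, 25, 60]);
}
translate([0, 715, 0]) {
  cube([141, 170, 25]);
  translate([0, 0, 25]) cube([141, 25, 192]);
  translate([0, 145, 25]) cube([141, 25, 192]);
  translate([0, 25, 25]) cube([25, 120, 192]);
  translate([116, 25, 25]) cube([25, 120, 192]);
}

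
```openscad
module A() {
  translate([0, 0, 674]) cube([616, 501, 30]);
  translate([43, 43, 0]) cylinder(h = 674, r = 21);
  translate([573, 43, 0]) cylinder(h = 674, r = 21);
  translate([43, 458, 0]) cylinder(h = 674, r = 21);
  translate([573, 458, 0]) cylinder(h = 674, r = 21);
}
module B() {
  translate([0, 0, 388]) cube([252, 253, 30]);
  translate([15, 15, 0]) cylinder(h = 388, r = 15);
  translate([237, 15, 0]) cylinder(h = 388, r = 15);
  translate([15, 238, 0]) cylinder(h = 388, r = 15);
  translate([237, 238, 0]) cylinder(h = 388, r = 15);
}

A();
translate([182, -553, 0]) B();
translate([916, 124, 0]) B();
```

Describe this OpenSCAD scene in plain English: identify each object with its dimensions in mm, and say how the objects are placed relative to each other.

A is a rectangular dining table. The top is 616×501×30 mm with its upper surface at z = 704 mm. It stands on four round legs of 42 mm diameter, each leg's bounding box inset 22 mm from the nearest pair of top edges, running from the floor to the underside of the top.

B is a four-legged stool. The seat is 252×253 mm, 30 mm thick, top at z = 418 mm. It stands on four round legs, each 30 mm in diameter, from z = 0 to the seat underside, each leg's axis is inset half a diameter from the nearest pair of seat edges (so the leg's bounding box is flush with the corner).

Two stools sit around the table at the −y, +x sides.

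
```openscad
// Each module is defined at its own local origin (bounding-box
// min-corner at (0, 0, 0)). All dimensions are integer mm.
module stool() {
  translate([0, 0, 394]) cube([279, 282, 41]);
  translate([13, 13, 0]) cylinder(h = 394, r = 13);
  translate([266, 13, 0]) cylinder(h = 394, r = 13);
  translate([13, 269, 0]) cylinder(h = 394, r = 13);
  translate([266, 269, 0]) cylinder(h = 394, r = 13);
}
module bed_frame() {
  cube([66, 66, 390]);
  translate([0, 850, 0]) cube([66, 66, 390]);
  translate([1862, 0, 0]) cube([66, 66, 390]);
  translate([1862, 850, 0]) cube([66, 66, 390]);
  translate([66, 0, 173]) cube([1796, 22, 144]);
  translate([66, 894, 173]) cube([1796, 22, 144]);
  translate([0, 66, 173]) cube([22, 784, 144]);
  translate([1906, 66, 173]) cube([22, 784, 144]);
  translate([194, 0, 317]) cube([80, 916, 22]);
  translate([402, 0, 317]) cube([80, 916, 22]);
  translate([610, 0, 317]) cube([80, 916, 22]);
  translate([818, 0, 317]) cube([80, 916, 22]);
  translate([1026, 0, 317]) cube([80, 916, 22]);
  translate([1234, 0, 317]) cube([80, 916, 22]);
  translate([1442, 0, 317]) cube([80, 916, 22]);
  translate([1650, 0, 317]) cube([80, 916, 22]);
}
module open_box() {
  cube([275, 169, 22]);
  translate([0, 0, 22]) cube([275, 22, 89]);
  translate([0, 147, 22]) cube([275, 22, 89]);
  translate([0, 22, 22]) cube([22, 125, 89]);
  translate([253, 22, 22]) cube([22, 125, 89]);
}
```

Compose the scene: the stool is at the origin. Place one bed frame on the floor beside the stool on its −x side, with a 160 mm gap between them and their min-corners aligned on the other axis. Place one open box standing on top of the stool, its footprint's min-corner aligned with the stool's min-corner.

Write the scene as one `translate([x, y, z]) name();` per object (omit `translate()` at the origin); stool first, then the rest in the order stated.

stool();
translate([-2088, 0, 0]) bed_frame();
translate([0, 0, 435]) open_box();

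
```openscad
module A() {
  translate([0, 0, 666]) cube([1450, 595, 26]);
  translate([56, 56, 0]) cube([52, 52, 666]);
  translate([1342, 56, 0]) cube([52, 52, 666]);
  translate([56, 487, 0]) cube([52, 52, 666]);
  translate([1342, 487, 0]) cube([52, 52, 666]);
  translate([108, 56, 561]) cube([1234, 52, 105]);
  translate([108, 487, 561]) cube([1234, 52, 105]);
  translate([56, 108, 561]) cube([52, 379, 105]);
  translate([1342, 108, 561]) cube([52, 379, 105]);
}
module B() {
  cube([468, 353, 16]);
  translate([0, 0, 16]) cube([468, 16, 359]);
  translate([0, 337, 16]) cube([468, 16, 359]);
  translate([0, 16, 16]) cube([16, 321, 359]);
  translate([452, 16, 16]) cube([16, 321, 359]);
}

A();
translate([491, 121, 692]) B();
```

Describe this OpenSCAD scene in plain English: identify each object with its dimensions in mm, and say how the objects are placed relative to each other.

A is a table: top 1450 mm (x) × 595 mm (y), 26 mm thick, upper face at z = 692 mm, on four 52×52 mm square legs, each inset 56 mm from the nearest pair of top edges, running from z = 0 to the bottom of the top. Four apron rails, 52 mm thick and 105 mm tall, run between adjacent legs with their top edges flush with the underside of the top and their outer faces flush with the legs' outer faces.

B is an open-topped rectangular box: outside dimensions 468×353×375 mm, with a uniform wall and base thickness of 16 mm. The base is a full 468×353 slab on the floor; four walls sit on top of the base. The front and back walls (the −y and +y sides) span the full width; the two side walls fit between them.

The open box is on top of the table, centred.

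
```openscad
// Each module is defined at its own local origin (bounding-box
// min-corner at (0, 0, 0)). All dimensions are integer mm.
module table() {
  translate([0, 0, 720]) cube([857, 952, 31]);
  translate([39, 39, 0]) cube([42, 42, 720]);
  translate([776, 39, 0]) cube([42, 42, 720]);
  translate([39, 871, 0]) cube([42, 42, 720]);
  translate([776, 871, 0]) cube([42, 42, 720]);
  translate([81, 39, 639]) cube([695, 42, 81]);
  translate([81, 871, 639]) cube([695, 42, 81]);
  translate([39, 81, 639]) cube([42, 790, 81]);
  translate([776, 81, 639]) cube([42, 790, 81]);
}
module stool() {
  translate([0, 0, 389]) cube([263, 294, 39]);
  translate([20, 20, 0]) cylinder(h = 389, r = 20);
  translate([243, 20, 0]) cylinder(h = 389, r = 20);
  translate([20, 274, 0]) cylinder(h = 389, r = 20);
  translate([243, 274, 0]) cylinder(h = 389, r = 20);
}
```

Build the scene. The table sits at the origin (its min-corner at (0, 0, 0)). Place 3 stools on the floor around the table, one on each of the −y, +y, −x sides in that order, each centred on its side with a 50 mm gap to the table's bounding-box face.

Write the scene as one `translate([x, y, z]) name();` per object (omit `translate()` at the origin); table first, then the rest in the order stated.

table();
translate([297, -344, 0]) stool();
translate([297, 1002, 0]) stool();
translate([-313, 329, 0]) stool();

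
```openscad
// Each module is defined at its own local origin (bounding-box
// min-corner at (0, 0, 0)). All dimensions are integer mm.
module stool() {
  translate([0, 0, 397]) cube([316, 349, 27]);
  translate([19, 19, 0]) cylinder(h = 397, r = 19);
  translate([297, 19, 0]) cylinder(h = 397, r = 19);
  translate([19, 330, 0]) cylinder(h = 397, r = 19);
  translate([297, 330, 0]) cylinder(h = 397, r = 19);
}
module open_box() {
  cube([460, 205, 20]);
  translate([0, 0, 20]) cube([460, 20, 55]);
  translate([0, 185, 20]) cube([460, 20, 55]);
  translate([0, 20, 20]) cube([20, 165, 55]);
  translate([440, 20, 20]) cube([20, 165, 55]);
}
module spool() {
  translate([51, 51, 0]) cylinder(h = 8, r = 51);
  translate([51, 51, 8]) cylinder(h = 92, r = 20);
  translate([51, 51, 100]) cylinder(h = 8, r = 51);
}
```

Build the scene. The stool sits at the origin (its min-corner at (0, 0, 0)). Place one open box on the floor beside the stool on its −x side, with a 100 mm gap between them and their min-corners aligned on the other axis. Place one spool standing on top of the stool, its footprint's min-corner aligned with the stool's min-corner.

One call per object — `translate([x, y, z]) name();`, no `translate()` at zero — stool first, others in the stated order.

stool();
translate([-560, 0, 0]) open_box();
translate([0, 0, 424]) spool();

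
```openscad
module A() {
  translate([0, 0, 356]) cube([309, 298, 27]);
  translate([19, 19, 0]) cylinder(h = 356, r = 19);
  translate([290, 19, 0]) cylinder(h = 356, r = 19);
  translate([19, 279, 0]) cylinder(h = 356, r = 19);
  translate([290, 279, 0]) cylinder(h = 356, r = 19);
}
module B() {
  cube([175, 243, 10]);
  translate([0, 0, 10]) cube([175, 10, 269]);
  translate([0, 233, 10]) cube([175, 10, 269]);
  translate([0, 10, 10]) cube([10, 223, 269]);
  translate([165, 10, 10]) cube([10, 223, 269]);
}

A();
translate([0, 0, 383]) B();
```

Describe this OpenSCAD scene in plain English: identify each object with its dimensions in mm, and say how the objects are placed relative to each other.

A is a four-legged stool. The seat is a 309×298×27 mm slab whose top surface is at z = 383 mm; four round legs, each 38 mm in diameter, run from the floor (z = 0) to the underside of the seat, each leg's axis is inset half a diameter from the nearest pair of seat edges (so the leg's bounding box is flush with the corner).

B is an open storage box with external size 175×243×279 mm and wall thickness 10 mm (the base is also 10 mm thick). The base covers the whole footprint; the four walls stand on the base, with the y-facing walls full-width and the x-facing walls fitting between their inner faces.

The open box is on top of the stool.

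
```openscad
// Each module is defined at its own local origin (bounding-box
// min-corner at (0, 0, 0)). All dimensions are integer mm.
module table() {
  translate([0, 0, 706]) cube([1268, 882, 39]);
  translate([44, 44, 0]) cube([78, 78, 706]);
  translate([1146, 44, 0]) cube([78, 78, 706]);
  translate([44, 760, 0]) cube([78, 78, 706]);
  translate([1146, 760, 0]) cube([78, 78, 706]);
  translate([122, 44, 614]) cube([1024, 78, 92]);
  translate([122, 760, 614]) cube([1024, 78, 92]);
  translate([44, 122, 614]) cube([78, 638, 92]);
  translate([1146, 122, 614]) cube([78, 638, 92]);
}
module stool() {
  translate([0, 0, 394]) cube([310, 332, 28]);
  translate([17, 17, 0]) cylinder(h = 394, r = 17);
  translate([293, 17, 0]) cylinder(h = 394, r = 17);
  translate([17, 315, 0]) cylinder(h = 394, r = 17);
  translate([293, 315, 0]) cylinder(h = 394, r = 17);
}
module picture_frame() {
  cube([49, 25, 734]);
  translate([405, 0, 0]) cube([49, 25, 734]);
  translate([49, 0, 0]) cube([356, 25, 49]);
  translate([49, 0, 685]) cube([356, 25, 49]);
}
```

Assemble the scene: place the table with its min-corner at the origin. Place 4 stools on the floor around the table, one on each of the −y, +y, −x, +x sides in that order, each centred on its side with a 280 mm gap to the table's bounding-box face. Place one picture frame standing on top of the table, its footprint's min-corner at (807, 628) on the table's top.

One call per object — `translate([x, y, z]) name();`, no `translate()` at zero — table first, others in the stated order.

table();
translate([479, -612, 0]) stool();
translate([479, 1162, 0]) stool();
translate([-590, 275, 0]) stool();
translate([1548, 275, 0]) stool();
translate([807, 628, 745]) picture_frame();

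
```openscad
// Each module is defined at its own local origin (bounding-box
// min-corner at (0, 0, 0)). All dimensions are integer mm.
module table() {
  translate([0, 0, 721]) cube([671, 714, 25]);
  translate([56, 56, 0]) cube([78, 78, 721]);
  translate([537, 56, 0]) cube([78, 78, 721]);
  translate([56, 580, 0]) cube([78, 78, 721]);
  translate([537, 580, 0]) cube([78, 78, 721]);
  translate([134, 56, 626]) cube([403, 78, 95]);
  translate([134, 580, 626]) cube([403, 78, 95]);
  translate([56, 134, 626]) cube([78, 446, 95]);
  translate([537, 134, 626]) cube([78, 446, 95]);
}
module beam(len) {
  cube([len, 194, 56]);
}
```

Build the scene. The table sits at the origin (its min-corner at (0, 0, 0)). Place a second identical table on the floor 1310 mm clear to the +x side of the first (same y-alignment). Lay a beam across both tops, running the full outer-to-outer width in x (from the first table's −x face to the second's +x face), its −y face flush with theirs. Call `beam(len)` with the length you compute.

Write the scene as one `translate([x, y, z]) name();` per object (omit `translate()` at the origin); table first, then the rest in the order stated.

table();
translate([1981, 0, 0]) table();
translate([0, 0, 746]) beam(2652);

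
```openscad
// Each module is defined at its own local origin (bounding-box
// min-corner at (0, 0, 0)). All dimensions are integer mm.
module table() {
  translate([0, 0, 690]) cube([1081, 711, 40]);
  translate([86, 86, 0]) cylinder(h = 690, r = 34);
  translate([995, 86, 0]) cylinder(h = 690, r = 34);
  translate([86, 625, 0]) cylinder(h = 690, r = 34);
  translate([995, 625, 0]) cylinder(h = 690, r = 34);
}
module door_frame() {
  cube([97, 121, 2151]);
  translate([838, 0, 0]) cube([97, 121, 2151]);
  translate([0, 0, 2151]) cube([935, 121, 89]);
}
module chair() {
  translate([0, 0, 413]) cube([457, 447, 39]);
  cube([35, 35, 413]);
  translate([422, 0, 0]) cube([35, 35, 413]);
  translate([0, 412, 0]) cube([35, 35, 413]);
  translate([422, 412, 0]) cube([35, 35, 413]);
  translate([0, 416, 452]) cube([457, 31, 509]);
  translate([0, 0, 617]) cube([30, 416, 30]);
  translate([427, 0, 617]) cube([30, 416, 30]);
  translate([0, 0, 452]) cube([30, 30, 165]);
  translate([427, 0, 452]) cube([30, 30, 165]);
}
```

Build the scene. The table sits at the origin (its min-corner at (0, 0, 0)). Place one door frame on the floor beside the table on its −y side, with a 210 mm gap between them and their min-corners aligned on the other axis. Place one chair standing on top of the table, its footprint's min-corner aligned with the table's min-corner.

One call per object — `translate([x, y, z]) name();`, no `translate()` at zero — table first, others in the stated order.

table();
translate([0, -331, 0]) door_frame();
translate([0, 0, 730]) chair();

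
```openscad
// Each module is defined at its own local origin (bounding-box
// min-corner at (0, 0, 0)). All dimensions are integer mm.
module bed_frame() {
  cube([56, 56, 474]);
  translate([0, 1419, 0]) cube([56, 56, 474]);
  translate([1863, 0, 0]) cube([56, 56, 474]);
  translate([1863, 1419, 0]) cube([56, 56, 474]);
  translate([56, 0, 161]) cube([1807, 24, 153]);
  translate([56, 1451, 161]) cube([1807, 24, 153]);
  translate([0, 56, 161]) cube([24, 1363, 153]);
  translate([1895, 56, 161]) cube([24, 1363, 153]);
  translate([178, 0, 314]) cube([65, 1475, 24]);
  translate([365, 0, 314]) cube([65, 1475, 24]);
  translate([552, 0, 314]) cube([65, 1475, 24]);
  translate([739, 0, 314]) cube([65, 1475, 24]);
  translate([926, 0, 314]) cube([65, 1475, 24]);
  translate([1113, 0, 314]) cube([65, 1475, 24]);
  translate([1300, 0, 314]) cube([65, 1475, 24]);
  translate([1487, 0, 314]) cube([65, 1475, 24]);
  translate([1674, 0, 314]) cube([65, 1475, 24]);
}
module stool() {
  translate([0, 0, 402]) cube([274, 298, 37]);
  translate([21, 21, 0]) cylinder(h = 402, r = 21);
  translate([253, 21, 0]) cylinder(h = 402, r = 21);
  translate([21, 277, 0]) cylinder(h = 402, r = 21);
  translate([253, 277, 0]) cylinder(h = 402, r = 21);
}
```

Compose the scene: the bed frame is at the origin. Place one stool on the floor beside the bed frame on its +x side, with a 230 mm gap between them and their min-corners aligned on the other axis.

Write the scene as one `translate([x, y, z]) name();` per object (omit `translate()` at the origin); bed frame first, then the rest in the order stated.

bed_frame();
translate([2149, 0, 0]) stool();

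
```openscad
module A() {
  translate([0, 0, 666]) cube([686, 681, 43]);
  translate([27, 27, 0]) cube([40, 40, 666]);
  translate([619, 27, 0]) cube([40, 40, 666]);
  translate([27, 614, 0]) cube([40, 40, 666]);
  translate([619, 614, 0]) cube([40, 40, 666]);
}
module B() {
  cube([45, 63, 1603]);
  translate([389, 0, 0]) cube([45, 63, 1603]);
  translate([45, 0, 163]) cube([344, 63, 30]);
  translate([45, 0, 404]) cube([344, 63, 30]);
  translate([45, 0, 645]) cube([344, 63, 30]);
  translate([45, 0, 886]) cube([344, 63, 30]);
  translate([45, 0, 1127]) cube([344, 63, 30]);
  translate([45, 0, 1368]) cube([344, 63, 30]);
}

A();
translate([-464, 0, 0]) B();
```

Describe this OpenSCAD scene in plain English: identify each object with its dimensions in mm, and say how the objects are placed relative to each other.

A is a rectangular dining table. The top is 686×681×43 mm with its upper surface at z = 709 mm. It stands on four 40×40 mm square legs, each inset 27 mm from the nearest pair of top edges, running from the floor to the underside of the top.

B is a straight ladder. Two 45×63 mm vertical rails, 1603 mm tall, stand 434 mm apart (outside-to-outside) with their front faces coplanar on the −y side. 6 rungs, each 63 mm deep and 30 mm tall, span between the inner faces of the rails, front faces flush with the rails. The lowest rung's underside is at z = 163 mm and rungs are spaced 241 mm apart (underside to underside).

The ladder is on the floor beside the table on its −x side.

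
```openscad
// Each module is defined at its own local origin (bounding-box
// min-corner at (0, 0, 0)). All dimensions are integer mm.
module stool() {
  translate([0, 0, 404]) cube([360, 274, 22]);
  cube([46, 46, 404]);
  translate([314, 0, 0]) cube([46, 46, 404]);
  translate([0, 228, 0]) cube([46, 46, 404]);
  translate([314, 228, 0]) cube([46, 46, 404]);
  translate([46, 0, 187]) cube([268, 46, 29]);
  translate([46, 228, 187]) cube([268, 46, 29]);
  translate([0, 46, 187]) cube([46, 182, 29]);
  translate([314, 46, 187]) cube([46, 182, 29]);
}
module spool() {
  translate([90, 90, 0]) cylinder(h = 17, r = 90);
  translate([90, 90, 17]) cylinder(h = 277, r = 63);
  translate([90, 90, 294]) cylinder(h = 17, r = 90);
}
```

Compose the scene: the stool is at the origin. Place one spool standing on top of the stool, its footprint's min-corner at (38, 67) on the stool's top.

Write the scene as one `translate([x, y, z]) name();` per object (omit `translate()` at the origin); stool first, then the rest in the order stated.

stool();
translate([38, 67, 426]) spool();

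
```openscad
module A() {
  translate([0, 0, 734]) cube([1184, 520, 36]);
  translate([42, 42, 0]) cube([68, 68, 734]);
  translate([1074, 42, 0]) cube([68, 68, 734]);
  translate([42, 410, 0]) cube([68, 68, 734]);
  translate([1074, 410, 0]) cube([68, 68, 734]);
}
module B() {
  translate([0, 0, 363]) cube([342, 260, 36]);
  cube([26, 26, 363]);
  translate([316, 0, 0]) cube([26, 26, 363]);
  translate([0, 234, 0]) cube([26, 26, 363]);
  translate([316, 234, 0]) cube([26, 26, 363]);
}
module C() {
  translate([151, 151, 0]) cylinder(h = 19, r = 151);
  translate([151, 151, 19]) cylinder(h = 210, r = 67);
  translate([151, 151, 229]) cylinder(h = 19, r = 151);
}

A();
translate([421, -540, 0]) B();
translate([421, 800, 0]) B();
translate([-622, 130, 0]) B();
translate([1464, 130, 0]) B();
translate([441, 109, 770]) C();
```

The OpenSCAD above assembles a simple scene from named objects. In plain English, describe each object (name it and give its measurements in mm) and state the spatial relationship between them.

A is a table with a 1184×520 mm rectangular top, 36 mm thick, top surface at z = 770 mm, supported by four 68×68 mm square legs, each inset 42 mm from the nearest pair of top edges, running from the floor.

B is a simple wooden stool: a rectangular seat 342 mm (x) by 260 mm (y), 36 mm thick, top face at z = 399 mm, on four square legs, each 26×26 mm in cross-section. The legs rest on z = 0, each flush with a corner of the seat.

C is a spool: two coaxial disc flanges of radius 151 mm and thickness 19 mm, joined by a core cylinder of radius 67 mm and height 210 mm. The lower flange rests on z = 0 and the three cylinders share a vertical axis.

Four stools sit around the table at the −y, +y, −x, +x sides. The spool is on top of the table, centred.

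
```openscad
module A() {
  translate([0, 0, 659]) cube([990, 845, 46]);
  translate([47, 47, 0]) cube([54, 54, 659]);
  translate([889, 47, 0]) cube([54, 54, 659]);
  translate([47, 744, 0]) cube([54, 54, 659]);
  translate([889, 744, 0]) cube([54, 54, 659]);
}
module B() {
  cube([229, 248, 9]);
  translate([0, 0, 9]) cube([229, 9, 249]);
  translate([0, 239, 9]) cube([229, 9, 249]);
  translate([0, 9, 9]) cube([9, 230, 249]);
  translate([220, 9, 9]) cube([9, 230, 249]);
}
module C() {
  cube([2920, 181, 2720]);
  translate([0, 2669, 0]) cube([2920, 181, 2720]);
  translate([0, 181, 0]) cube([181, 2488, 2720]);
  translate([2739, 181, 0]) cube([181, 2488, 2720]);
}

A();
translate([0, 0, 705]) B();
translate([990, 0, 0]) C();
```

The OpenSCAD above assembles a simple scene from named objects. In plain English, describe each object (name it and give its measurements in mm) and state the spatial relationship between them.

A is a rectangular dining table. The top is 990×845×46 mm with its upper surface at z = 705 mm. It stands on four 54×54 mm square legs, each inset 47 mm from the nearest pair of top edges, running from the floor to the underside of the top.

B is an open-topped rectangular box: outside dimensions 229×248×258 mm, with a uniform wall and base thickness of 9 mm. The base is a full 229×248 slab on the floor; four walls sit on top of the base. The front and back walls (the −y and +y sides) span the full width; the two side walls fit between them.

C is a box-shaped house frame (walls only): outside footprint 2920×2850 mm, wall height 2720 mm, wall thickness 181 mm. The two y-facing walls run the full x-width; the two x-facing walls fit between the inner faces of the y-facing walls.

The open box is on top of the table. The house frame is against the table's +x side, with their −y faces flush.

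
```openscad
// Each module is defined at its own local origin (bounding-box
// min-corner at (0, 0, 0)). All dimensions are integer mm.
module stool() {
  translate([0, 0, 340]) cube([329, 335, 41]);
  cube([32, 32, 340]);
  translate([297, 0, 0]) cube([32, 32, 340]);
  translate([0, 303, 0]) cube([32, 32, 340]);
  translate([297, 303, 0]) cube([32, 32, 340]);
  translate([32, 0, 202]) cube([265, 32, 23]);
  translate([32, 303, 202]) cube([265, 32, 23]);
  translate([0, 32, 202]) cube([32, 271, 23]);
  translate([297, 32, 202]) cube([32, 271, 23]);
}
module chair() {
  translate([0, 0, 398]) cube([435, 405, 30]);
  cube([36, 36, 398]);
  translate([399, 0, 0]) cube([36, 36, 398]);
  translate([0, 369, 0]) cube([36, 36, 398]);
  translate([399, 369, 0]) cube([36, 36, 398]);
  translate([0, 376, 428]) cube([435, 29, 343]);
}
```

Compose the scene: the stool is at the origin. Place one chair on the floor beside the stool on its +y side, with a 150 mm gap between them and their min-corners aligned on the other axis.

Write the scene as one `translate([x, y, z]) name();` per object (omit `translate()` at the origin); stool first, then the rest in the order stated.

stool();
translate([0, 485, 0]) chair();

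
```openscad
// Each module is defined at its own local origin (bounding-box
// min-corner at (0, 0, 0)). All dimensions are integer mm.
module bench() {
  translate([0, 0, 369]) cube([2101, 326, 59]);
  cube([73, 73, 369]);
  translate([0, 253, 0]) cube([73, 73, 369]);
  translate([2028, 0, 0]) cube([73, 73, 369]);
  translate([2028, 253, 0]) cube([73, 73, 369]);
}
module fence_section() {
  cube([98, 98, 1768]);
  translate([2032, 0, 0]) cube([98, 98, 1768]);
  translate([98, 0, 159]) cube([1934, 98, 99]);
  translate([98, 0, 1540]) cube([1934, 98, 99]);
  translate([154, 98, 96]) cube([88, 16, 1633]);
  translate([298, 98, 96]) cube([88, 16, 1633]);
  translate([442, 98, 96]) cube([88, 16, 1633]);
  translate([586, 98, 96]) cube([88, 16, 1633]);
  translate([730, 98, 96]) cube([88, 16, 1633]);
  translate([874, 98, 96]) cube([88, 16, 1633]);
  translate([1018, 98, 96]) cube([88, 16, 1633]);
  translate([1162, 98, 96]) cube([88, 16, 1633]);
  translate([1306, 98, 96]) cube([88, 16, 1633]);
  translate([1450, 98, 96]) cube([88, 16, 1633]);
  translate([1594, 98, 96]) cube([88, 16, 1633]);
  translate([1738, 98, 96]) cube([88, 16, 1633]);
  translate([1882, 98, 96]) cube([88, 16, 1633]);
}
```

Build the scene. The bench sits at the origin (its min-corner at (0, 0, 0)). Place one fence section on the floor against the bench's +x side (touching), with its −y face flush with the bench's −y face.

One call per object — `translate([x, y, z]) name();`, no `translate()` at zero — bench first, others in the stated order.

bench();
translate([2101, 0, 0]) fence_section();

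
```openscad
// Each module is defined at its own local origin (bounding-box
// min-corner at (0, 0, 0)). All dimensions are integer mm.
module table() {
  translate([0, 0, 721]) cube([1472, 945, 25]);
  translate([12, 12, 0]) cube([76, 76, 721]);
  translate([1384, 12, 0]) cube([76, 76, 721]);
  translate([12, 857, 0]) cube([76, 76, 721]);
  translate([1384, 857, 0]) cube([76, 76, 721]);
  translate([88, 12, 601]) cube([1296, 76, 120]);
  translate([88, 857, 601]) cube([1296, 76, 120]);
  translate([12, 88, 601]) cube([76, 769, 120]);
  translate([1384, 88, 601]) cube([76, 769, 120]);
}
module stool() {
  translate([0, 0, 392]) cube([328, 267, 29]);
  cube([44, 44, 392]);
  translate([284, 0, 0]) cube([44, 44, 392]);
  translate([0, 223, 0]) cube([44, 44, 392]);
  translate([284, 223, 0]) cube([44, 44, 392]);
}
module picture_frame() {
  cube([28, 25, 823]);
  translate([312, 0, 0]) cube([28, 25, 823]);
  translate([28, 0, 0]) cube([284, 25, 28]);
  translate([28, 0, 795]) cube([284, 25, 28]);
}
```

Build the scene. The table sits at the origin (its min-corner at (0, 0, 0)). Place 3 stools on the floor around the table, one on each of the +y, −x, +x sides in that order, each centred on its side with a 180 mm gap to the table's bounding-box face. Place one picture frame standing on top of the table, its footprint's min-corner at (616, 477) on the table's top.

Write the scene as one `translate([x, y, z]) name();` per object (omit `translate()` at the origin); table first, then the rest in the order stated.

table();
translate([572, 1125, 0]) stool();
translate([-508, 339, 0]) stool();
translate([1652, 339, 0]) stool();
translate([616, 477, 746]) picture_frame();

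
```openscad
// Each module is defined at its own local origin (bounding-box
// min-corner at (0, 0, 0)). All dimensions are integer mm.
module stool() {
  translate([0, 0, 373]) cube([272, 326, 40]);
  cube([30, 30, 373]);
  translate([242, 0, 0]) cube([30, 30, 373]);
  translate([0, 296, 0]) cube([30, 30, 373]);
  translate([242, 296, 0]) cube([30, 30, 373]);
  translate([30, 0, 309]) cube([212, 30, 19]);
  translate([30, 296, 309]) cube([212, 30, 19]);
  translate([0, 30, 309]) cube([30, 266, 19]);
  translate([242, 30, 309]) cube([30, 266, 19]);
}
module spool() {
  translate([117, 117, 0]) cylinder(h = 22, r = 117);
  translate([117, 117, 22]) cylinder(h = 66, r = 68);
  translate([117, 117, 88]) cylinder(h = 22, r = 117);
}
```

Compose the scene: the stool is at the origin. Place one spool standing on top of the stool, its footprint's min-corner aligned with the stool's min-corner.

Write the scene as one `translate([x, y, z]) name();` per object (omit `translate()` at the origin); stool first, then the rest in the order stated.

stool();
translate([0, 0, 413]) spool();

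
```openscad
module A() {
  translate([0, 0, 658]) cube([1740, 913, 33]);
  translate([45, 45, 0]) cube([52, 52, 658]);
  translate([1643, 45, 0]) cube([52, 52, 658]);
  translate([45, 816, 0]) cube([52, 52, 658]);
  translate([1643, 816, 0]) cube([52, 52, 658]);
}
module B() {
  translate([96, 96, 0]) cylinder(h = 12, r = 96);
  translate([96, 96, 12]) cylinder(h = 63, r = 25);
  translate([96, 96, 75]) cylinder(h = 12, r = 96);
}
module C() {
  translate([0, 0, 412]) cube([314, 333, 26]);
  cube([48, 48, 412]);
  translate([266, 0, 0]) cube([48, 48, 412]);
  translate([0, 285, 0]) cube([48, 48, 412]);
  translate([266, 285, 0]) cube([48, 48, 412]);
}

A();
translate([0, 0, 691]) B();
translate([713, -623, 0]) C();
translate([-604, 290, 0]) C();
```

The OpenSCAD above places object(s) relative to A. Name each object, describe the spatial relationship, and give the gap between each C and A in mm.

Each stool's nearest face is 290 mm from the table's bounding box.

A is a table. B is a spool. C is a stool. The spool is on top of the table. Two stools sit around the table at the −y, −x sides. The gap between each stool and the table is 290 mm.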